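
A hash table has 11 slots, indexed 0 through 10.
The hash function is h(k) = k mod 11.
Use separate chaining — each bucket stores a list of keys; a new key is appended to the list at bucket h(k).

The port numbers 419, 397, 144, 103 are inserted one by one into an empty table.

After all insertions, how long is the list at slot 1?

3

Insert 419: h=1, bucket 1 empty → new chain.
Insert 397: h=1, bucket 1 nonempty → append to chain.
Insert 144: h=1, bucket 1 nonempty → append to chain.
Insert 103: h=4, bucket 4 empty → new chain.
Final buckets:
0: _
1: 419 -> 397 -> 144
2: _
3: _
4: 103
5: _
6: _
7: _
8: _
9: _
10: _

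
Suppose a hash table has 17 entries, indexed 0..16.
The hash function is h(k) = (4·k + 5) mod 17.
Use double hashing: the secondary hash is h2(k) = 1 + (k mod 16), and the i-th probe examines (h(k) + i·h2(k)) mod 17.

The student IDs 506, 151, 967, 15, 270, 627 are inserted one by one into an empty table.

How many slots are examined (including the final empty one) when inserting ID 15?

506 hashes to 6; slot 6 is free -> place at 6.
151 hashes to 14; slot 14 is free -> place at 14.
967 hashes to 14, h2=8; 14 taken -> place at 5.
15 hashes to 14, h2=16; 14 taken -> place at 13.
270 hashes to 14, h2=15; 14 taken -> place at 12.
627 hashes to 14, h2=4; 14 taken -> place at 1.
Table: [., 627, ., ., ., 967, 506, ., ., ., ., ., 270, 15, 151, ., .]

2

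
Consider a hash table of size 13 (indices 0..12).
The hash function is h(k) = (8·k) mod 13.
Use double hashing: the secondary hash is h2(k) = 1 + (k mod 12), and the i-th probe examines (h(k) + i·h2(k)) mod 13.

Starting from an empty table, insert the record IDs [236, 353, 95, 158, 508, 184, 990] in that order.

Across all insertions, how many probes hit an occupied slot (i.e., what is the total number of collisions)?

236: h=3 => slot 3
353: h=3, h2=6, probe 3,9 => slot 9
95: h=6 => slot 6
158: h=3, h2=3, probe 3,6,9,12 => slot 12
508: h=8 => slot 8
184: h=3, h2=5, probe 3,8,0 => slot 0
990: h=3, h2=7, probe 3,10 => slot 10
Table: [184, ., ., 236, ., ., 95, ., 508, 353, 990, ., 158]

7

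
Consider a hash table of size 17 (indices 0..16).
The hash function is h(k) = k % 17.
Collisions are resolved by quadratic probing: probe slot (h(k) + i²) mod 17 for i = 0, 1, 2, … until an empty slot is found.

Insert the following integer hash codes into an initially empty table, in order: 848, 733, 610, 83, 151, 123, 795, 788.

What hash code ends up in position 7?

83

848: h=15 -> slot 15
733: h=2 -> slot 2
610: h=15, probe 15,16 -> slot 16
83: h=15, probe 15,16,2,7 -> slot 7
151: h=15, probe 15,16,2,7,14 -> slot 14
123: h=4 -> slot 4
795: h=13 -> slot 13
788: h=6 -> slot 6
Table: [∅, ∅, 733, ∅, 123, ∅, 788, 83, ∅, ∅, ∅, ∅, ∅, 795, 151, 848, 610]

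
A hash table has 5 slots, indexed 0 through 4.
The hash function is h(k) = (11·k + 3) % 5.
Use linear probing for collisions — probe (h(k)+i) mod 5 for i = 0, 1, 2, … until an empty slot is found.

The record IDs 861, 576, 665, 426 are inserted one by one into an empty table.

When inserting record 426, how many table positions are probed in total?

3

Insert 861: h=4, slot 4 empty => index 4.
Insert 576: h=4, slot 4 occupied => index 0.
Insert 665: h=3, slot 3 empty => index 3.
Insert 426: h=4, slots 4,0 occupied => index 1.
Table: [576, 426, ∅, 665, 861]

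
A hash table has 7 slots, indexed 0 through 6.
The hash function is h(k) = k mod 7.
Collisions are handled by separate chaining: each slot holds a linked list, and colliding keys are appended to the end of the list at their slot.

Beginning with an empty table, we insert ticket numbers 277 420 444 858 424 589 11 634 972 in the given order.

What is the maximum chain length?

Insert 277: h=4, bucket 4 empty -> new chain.
Insert 420: h=0, bucket 0 empty -> new chain.
Insert 444: h=3, bucket 3 empty -> new chain.
Insert 858: h=4, bucket 4 nonempty -> append to chain.
Insert 424: h=4, bucket 4 nonempty -> append to chain.
Insert 589: h=1, bucket 1 empty -> new chain.
Insert 11: h=4, bucket 4 nonempty -> append to chain.
Insert 634: h=4, bucket 4 nonempty -> append to chain.
Insert 972: h=6, bucket 6 empty -> new chain.
Final buckets:
0: 420
1: 589
2: _
3: 444
4: 277 -> 858 -> 424 -> 11 -> 634
5: _
6: 972

5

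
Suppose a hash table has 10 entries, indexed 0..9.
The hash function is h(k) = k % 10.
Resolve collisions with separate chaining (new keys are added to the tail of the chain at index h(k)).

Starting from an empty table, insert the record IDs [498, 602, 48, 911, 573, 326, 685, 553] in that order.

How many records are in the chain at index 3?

Insert 498: h=8, bucket 8 empty -> new chain.
Insert 602: h=2, bucket 2 empty -> new chain.
Insert 48: h=8, bucket 8 nonempty -> append to chain.
Insert 911: h=1, bucket 1 empty -> new chain.
Insert 573: h=3, bucket 3 empty -> new chain.
Insert 326: h=6, bucket 6 empty -> new chain.
Insert 685: h=5, bucket 5 empty -> new chain.
Insert 553: h=3, bucket 3 nonempty -> append to chain.
Final buckets:
0: _
1: 911
2: 602
3: 573 -> 553
4: _
5: 685
6: 326
7: _
8: 498 -> 48
9: _

2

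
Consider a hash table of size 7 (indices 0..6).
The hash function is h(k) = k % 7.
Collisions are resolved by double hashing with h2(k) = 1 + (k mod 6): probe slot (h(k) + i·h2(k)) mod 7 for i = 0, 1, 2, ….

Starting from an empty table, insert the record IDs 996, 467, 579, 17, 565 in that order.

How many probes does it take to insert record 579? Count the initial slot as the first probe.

3

996: h=2 → slot 2
467: h=5 → slot 5
579: h=5, h2=4, probe 5,2,6 → slot 6
17: h=3 → slot 3
565: h=5, h2=2, probe 5,0 → slot 0
Table: [565, -, 996, 17, -, 467, 579]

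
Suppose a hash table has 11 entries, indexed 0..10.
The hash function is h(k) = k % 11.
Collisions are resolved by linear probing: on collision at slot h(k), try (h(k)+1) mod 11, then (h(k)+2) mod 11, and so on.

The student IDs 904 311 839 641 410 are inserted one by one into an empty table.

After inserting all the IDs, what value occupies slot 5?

641

Insert 904: h=2, slot 2 empty → index 2.
Insert 311: h=3, slot 3 empty → index 3.
Insert 839: h=3, slot 3 occupied → index 4.
Insert 641: h=3, slots 3,4 occupied → index 5.
Insert 410: h=3, slots 3,4,5 occupied → index 6.
Table: [—, —, 904, 311, 839, 641, 410, —, —, —, —]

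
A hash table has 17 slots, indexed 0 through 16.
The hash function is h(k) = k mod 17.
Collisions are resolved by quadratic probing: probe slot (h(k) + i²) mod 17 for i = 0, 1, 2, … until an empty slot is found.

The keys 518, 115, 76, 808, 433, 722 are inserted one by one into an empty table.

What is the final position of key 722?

0

Insert 518: h=8, slot 8 empty => index 8.
Insert 115: h=13, slot 13 empty => index 13.
Insert 76: h=8, slot 8 occupied => index 9.
Insert 808: h=9, slot 9 occupied => index 10.
Insert 433: h=8, slots 8,9 occupied => index 12.
Insert 722: h=8, slots 8,9,12 occupied => index 0.
Table: [722, —, —, —, —, —, —, —, 518, 76, 808, —, 433, 115, —, —, —]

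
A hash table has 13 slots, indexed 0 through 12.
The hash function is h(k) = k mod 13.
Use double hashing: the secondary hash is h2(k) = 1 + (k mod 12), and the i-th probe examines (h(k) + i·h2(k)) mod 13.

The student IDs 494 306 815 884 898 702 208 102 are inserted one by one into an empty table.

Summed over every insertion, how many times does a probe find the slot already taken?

494 hashes to 0; slot 0 is free => place at 0.
306 hashes to 7; slot 7 is free => place at 7.
815 hashes to 9; slot 9 is free => place at 9.
884 hashes to 0, h2=9; 0,9 taken => place at 5.
898 hashes to 1; slot 1 is free => place at 1.
702 hashes to 0, h2=7; 0,7,1 taken => place at 8.
208 hashes to 0, h2=5; 0,5 taken => place at 10.
102 hashes to 11; slot 11 is free => place at 11.
Table: [494, 898, ., ., ., 884, ., 306, 702, 815, 208, 102, .]

7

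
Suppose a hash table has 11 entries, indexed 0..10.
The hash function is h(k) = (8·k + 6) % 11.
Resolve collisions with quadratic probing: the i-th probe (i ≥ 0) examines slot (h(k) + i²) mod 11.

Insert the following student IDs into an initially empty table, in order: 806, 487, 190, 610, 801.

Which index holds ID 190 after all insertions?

1

806: h=8 -> slot 8
487: h=8, probe 8,9 -> slot 9
190: h=8, probe 8,9,1 -> slot 1
610: h=2 -> slot 2
801: h=1, probe 1,2,5 -> slot 5
Table: [—, 190, 610, —, —, 801, —, —, 806, 487, —]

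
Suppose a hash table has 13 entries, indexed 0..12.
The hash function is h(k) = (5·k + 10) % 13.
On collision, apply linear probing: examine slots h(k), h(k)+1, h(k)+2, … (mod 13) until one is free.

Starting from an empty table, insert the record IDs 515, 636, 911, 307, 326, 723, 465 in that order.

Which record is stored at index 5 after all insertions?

515: h=11 -> slot 11
636: h=5 -> slot 5
911: h=2 -> slot 2
307: h=11, probe 11,12 -> slot 12
326: h=2, probe 2,3 -> slot 3
723: h=11, probe 11,12,0 -> slot 0
465: h=8 -> slot 8
Table: [723, —, 911, 326, —, 636, —, —, 465, —, —, 515, 307]

636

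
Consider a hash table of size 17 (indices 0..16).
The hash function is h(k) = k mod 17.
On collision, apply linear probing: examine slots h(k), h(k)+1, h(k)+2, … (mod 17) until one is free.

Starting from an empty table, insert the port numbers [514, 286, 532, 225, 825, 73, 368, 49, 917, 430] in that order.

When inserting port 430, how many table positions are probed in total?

514 hashes to 4; slot 4 is free → place at 4.
286 hashes to 14; slot 14 is free → place at 14.
532 hashes to 5; slot 5 is free → place at 5.
225 hashes to 4; 4,5 taken → place at 6.
825 hashes to 9; slot 9 is free → place at 9.
73 hashes to 5; 5,6 taken → place at 7.
368 hashes to 11; slot 11 is free → place at 11.
49 hashes to 15; slot 15 is free → place at 15.
917 hashes to 16; slot 16 is free → place at 16.
430 hashes to 5; 5,6,7 taken → place at 8.
Table: [_, _, _, _, 514, 532, 225, 73, 430, 825, _, 368, _, _, 286, 49, 917]

4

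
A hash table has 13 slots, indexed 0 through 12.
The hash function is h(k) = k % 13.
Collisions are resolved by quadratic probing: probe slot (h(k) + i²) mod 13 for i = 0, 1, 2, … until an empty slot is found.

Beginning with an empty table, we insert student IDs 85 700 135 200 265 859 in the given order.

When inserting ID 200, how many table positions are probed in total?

85: h=7 -> slot 7
700: h=11 -> slot 11
135: h=5 -> slot 5
200: h=5, probe 5,6 -> slot 6
265: h=5, probe 5,6,9 -> slot 9
859: h=1 -> slot 1
Table: [-, 859, -, -, -, 135, 200, 85, -, 265, -, 700, -]

2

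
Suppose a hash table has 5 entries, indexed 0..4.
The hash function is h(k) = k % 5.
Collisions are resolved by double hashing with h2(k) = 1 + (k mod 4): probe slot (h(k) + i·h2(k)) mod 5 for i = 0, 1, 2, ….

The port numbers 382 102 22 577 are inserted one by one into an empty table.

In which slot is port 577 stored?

382 hashes to 2; slot 2 is free → place at 2.
102 hashes to 2, h2=3; 2 taken → place at 0.
22 hashes to 2, h2=3; 2,0 taken → place at 3.
577 hashes to 2, h2=2; 2 taken → place at 4.
Table: [102, -, 382, 22, 577]

4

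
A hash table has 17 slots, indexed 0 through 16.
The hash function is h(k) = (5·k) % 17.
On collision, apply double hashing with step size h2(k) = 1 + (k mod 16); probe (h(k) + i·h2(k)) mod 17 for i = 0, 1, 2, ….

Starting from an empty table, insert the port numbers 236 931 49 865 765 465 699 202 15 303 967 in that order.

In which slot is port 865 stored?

Insert 236: h=7, slot 7 empty → index 7.
Insert 931: h=14, slot 14 empty → index 14.
Insert 49: h=7, h2=2, slot 7 occupied → index 9.
Insert 865: h=7, h2=2, slots 7,9 occupied → index 11.
Insert 765: h=0, slot 0 empty → index 0.
Insert 465: h=13, slot 13 empty → index 13.
Insert 699: h=10, slot 10 empty → index 10.
Insert 202: h=7, h2=11, slot 7 occupied → index 1.
Insert 15: h=7, h2=16, slot 7 occupied → index 6.
Insert 303: h=2, slot 2 empty → index 2.
Insert 967: h=7, h2=8, slot 7 occupied → index 15.
Table: [765, 202, 303, _, _, _, 15, 236, _, 49, 699, 865, _, 465, 931, 967, _]

11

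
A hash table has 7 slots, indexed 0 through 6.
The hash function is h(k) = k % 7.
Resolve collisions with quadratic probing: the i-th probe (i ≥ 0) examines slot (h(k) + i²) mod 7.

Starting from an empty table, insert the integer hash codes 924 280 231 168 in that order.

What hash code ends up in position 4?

231

924: h=0 → slot 0
280: h=0, probe 0,1 → slot 1
231: h=0, probe 0,1,4 → slot 4
168: h=0, probe 0,1,4,2 → slot 2
Table: [924, 280, 168, ., 231, ., .]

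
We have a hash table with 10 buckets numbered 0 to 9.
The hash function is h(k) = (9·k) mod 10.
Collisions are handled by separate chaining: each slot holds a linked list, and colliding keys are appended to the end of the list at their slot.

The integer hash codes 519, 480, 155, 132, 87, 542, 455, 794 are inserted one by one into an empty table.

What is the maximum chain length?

2

Insert 519: h=1, bucket 1 empty → new chain.
Insert 480: h=0, bucket 0 empty → new chain.
Insert 155: h=5, bucket 5 empty → new chain.
Insert 132: h=8, bucket 8 empty → new chain.
Insert 87: h=3, bucket 3 empty → new chain.
Insert 542: h=8, bucket 8 nonempty → append to chain.
Insert 455: h=5, bucket 5 nonempty → append to chain.
Insert 794: h=6, bucket 6 empty → new chain.
Final buckets:
0: 480
1: 519
2: _
3: 87
4: _
5: 155 -> 455
6: 794
7: _
8: 132 -> 542
9: _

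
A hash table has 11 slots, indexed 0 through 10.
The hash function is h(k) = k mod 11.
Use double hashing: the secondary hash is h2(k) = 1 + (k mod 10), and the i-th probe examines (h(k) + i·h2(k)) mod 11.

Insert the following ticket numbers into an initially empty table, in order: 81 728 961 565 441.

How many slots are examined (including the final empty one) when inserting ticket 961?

2

81 hashes to 4; slot 4 is free => place at 4.
728 hashes to 2; slot 2 is free => place at 2.
961 hashes to 4, h2=2; 4 taken => place at 6.
565 hashes to 4, h2=6; 4 taken => place at 10.
441 hashes to 1; slot 1 is free => place at 1.
Table: [∅, 441, 728, ∅, 81, ∅, 961, ∅, ∅, ∅, 565]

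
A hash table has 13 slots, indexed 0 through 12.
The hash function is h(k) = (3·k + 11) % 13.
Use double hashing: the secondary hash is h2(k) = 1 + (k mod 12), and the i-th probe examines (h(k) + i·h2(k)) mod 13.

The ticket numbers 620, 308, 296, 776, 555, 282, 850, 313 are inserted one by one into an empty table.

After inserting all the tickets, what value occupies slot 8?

308

620: h=12 => slot 12
308: h=12, h2=9, probe 12,8 => slot 8
296: h=2 => slot 2
776: h=12, h2=9, probe 12,8,4 => slot 4
555: h=12, h2=4, probe 12,3 => slot 3
282: h=12, h2=7, probe 12,6 => slot 6
850: h=0 => slot 0
313: h=1 => slot 1
Table: [850, 313, 296, 555, 776, -, 282, -, 308, -, -, -, 620]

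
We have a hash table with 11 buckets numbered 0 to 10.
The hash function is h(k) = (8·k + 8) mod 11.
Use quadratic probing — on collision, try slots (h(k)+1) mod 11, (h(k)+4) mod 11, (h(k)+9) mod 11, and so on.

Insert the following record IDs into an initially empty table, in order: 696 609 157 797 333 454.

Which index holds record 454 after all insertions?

8

696: h=10 => slot 10
609: h=7 => slot 7
157: h=10, probe 10,0 => slot 0
797: h=4 => slot 4
333: h=10, probe 10,0,3 => slot 3
454: h=10, probe 10,0,3,8 => slot 8
Table: [157, ∅, ∅, 333, 797, ∅, ∅, 609, 454, ∅, 696]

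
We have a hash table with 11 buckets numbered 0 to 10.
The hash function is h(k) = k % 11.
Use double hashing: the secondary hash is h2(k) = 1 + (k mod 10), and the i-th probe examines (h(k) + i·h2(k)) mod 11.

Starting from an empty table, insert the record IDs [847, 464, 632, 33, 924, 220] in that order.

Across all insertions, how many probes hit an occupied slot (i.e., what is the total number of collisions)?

4

847: h=0 → slot 0
464: h=2 → slot 2
632: h=5 → slot 5
33: h=0, h2=4, probe 0,4 → slot 4
924: h=0, h2=5, probe 0,5,10 → slot 10
220: h=0, h2=1, probe 0,1 → slot 1
Table: [847, 220, 464, —, 33, 632, —, —, —, —, 924]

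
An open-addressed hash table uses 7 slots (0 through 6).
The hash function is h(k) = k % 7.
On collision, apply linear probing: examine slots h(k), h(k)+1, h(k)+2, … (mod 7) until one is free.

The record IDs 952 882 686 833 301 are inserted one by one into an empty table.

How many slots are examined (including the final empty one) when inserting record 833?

952: h=0 -> slot 0
882: h=0, probe 0,1 -> slot 1
686: h=0, probe 0,1,2 -> slot 2
833: h=0, probe 0,1,2,3 -> slot 3
301: h=0, probe 0,1,2,3,4 -> slot 4
Table: [952, 882, 686, 833, 301, ., .]

4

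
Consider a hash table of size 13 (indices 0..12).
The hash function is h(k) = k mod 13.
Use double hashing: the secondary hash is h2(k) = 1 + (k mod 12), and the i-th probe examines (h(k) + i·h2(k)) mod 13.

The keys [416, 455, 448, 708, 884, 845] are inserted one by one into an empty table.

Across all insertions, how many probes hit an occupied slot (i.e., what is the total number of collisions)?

6

Insert 416: h=0, slot 0 empty => index 0.
Insert 455: h=0, h2=12, slot 0 occupied => index 12.
Insert 448: h=6, slot 6 empty => index 6.
Insert 708: h=6, h2=1, slot 6 occupied => index 7.
Insert 884: h=0, h2=9, slot 0 occupied => index 9.
Insert 845: h=0, h2=6, slots 0,6,12 occupied => index 5.
Table: [416, ., ., ., ., 845, 448, 708, ., 884, ., ., 455]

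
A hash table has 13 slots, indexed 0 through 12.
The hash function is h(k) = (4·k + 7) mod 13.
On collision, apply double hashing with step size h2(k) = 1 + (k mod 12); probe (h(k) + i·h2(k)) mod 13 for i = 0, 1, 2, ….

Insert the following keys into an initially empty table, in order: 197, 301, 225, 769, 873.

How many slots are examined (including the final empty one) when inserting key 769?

197 hashes to 2; slot 2 is free => place at 2.
301 hashes to 2, h2=2; 2 taken => place at 4.
225 hashes to 10; slot 10 is free => place at 10.
769 hashes to 2, h2=2; 2,4 taken => place at 6.
873 hashes to 2, h2=10; 2 taken => place at 12.
Table: [∅, ∅, 197, ∅, 301, ∅, 769, ∅, ∅, ∅, 225, ∅, 873]

3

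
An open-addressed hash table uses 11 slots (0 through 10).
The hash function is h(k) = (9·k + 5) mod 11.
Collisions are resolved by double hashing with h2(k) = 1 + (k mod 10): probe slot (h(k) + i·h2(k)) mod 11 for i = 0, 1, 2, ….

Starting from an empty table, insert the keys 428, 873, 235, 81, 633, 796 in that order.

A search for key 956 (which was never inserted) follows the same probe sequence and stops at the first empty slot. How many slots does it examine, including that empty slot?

Insert 428: h=7, slot 7 empty => index 7.
Insert 873: h=8, slot 8 empty => index 8.
Insert 235: h=8, h2=6, slot 8 occupied => index 3.
Insert 81: h=8, h2=2, slot 8 occupied => index 10.
Insert 633: h=4, slot 4 empty => index 4.
Insert 796: h=8, h2=7, slots 8,4 occupied => index 0.
Table: [796, ∅, ∅, 235, 633, ∅, ∅, 428, 873, ∅, 81]
Lookup 956: h=7, h2=7, probe 7,3,10,6 → slot 6 empty, not found.

4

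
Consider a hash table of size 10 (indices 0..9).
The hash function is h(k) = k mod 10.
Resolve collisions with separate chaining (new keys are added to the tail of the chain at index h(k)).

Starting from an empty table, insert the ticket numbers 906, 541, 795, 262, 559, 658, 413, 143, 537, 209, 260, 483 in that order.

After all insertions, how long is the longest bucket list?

Insert 906: h=6, bucket 6 empty → new chain.
Insert 541: h=1, bucket 1 empty → new chain.
Insert 795: h=5, bucket 5 empty → new chain.
Insert 262: h=2, bucket 2 empty → new chain.
Insert 559: h=9, bucket 9 empty → new chain.
Insert 658: h=8, bucket 8 empty → new chain.
Insert 413: h=3, bucket 3 empty → new chain.
Insert 143: h=3, bucket 3 nonempty → append to chain.
Insert 537: h=7, bucket 7 empty → new chain.
Insert 209: h=9, bucket 9 nonempty → append to chain.
Insert 260: h=0, bucket 0 empty → new chain.
Insert 483: h=3, bucket 3 nonempty → append to chain.
Final buckets:
0: 260
1: 541
2: 262
3: 413 -> 143 -> 483
4: .
5: 795
6: 906
7: 537
8: 658
9: 559 -> 209

3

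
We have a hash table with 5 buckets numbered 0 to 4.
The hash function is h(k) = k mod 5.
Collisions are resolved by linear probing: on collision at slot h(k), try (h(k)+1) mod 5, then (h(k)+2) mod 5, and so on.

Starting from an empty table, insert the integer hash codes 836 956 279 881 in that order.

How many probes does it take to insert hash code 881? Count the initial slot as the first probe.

Insert 836: h=1, slot 1 empty => index 1.
Insert 956: h=1, slot 1 occupied => index 2.
Insert 279: h=4, slot 4 empty => index 4.
Insert 881: h=1, slots 1,2 occupied => index 3.
Table: [∅, 836, 956, 881, 279]

3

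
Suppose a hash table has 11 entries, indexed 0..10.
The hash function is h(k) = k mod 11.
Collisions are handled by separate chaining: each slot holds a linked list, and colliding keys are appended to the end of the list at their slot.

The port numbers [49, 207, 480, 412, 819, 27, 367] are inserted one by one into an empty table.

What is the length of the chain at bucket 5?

4

Insert 49: h=5, bucket 5 empty -> new chain.
Insert 207: h=9, bucket 9 empty -> new chain.
Insert 480: h=7, bucket 7 empty -> new chain.
Insert 412: h=5, bucket 5 nonempty -> append to chain.
Insert 819: h=5, bucket 5 nonempty -> append to chain.
Insert 27: h=5, bucket 5 nonempty -> append to chain.
Insert 367: h=4, bucket 4 empty -> new chain.
Final buckets:
0: ∅
1: ∅
2: ∅
3: ∅
4: 367
5: 49 -> 412 -> 819 -> 27
6: ∅
7: 480
8: ∅
9: 207
10: ∅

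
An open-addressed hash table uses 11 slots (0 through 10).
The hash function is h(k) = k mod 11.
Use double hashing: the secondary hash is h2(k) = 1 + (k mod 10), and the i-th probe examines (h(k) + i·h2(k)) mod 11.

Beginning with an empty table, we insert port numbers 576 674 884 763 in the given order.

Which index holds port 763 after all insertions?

576 hashes to 4; slot 4 is free -> place at 4.
674 hashes to 3; slot 3 is free -> place at 3.
884 hashes to 4, h2=5; 4 taken -> place at 9.
763 hashes to 4, h2=4; 4 taken -> place at 8.
Table: [∅, ∅, ∅, 674, 576, ∅, ∅, ∅, 763, 884, ∅]

8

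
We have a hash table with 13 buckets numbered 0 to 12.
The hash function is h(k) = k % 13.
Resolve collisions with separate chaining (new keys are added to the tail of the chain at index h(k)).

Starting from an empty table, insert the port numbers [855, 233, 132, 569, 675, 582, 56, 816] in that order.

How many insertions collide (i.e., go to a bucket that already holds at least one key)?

855 → bucket 10
233 → bucket 12
132 → bucket 2
569 → bucket 10 (collision)
675 → bucket 12 (collision)
582 → bucket 10 (collision)
56 → bucket 4
816 → bucket 10 (collision)
Final buckets:
0: —
1: —
2: 132
3: —
4: 56
5: —
6: —
7: —
8: —
9: —
10: 855 -> 569 -> 582 -> 816
11: —
12: 233 -> 675

4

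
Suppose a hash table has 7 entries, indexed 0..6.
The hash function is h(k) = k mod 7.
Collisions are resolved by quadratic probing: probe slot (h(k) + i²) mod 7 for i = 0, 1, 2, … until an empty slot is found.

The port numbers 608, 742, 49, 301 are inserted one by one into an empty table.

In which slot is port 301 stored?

608 hashes to 6; slot 6 is free → place at 6.
742 hashes to 0; slot 0 is free → place at 0.
49 hashes to 0; 0 taken → place at 1.
301 hashes to 0; 0,1 taken → place at 4.
Table: [742, 49, ., ., 301, ., 608]

4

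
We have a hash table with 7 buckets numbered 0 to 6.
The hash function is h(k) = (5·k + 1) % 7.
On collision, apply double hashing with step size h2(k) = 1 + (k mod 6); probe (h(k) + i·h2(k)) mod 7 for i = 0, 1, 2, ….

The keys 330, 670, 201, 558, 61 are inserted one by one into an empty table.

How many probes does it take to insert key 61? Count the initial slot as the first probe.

4

330 hashes to 6; slot 6 is free -> place at 6.
670 hashes to 5; slot 5 is free -> place at 5.
201 hashes to 5, h2=4; 5 taken -> place at 2.
558 hashes to 5, h2=1; 5,6 taken -> place at 0.
61 hashes to 5, h2=2; 5,0,2 taken -> place at 4.
Table: [558, _, 201, _, 61, 670, 330]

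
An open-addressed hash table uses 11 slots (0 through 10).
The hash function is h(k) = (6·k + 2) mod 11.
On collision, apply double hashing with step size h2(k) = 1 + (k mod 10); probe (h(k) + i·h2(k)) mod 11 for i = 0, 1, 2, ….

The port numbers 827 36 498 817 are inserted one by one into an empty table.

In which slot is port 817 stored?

827: h=3 → slot 3
36: h=9 → slot 9
498: h=9, h2=9, probe 9,7 → slot 7
817: h=9, h2=8, probe 9,6 → slot 6
Table: [_, _, _, 827, _, _, 817, 498, _, 36, _]

6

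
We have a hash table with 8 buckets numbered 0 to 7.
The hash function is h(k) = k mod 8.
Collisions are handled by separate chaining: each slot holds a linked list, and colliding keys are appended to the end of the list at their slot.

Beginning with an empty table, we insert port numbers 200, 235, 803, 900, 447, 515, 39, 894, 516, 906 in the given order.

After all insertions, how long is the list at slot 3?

3

200 → bucket 0
235 → bucket 3
803 → bucket 3 (collision)
900 → bucket 4
447 → bucket 7
515 → bucket 3 (collision)
39 → bucket 7 (collision)
894 → bucket 6
516 → bucket 4 (collision)
906 → bucket 2
Final buckets:
0: 200
1: —
2: 906
3: 235 -> 803 -> 515
4: 900 -> 516
5: —
6: 894
7: 447 -> 39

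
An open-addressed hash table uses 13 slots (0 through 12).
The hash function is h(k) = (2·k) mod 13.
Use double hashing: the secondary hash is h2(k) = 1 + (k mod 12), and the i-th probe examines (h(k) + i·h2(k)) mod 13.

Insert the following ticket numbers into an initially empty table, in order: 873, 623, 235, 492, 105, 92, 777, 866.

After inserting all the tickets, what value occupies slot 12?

105

873 hashes to 4; slot 4 is free => place at 4.
623 hashes to 11; slot 11 is free => place at 11.
235 hashes to 2; slot 2 is free => place at 2.
492 hashes to 9; slot 9 is free => place at 9.
105 hashes to 2, h2=10; 2 taken => place at 12.
92 hashes to 2, h2=9; 2,11 taken => place at 7.
777 hashes to 7, h2=10; 7,4 taken => place at 1.
866 hashes to 3; slot 3 is free => place at 3.
Table: [_, 777, 235, 866, 873, _, _, 92, _, 492, _, 623, 105]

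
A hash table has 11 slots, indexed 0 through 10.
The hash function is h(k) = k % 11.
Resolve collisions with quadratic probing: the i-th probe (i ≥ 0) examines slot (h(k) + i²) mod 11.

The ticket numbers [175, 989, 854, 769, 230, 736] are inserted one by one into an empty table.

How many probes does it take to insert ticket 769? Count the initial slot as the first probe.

3

175 hashes to 10; slot 10 is free => place at 10.
989 hashes to 10; 10 taken => place at 0.
854 hashes to 7; slot 7 is free => place at 7.
769 hashes to 10; 10,0 taken => place at 3.
230 hashes to 10; 10,0,3 taken => place at 8.
736 hashes to 10; 10,0,3,8 taken => place at 4.
Table: [989, ., ., 769, 736, ., ., 854, 230, ., 175]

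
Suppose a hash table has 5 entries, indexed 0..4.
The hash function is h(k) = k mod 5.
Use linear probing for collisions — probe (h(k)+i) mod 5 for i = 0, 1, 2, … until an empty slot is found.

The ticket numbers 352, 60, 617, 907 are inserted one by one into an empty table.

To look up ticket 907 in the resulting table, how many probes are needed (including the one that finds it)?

3

352 hashes to 2; slot 2 is free → place at 2.
60 hashes to 0; slot 0 is free → place at 0.
617 hashes to 2; 2 taken → place at 3.
907 hashes to 2; 2,3 taken → place at 4.
Table: [60, ∅, 352, 617, 907]
Lookup 907: h=2, probe 2,3,4 → found at 4.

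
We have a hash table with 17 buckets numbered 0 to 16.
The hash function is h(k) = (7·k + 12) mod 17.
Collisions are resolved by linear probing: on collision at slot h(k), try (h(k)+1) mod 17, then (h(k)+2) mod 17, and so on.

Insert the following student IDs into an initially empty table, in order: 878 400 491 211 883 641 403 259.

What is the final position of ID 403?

878: h=4 → slot 4
400: h=7 → slot 7
491: h=15 → slot 15
211: h=10 → slot 10
883: h=5 → slot 5
641: h=11 → slot 11
403: h=11, probe 11,12 → slot 12
259: h=6 → slot 6
Table: [∅, ∅, ∅, ∅, 878, 883, 259, 400, ∅, ∅, 211, 641, 403, ∅, ∅, 491, ∅]

12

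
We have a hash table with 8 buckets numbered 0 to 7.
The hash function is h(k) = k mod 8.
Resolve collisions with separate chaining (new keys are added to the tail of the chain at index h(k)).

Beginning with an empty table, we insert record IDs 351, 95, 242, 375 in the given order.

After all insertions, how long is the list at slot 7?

3

Insert 351: h=7, bucket 7 empty -> new chain.
Insert 95: h=7, bucket 7 nonempty -> append to chain.
Insert 242: h=2, bucket 2 empty -> new chain.
Insert 375: h=7, bucket 7 nonempty -> append to chain.
Final buckets:
0: _
1: _
2: 242
3: _
4: _
5: _
6: _
7: 351 -> 95 -> 375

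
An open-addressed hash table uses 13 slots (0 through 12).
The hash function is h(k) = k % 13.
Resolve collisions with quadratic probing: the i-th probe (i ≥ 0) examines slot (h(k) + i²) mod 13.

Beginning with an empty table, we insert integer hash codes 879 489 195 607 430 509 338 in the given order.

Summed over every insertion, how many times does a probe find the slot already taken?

4

879 hashes to 8; slot 8 is free -> place at 8.
489 hashes to 8; 8 taken -> place at 9.
195 hashes to 0; slot 0 is free -> place at 0.
607 hashes to 9; 9 taken -> place at 10.
430 hashes to 1; slot 1 is free -> place at 1.
509 hashes to 2; slot 2 is free -> place at 2.
338 hashes to 0; 0,1 taken -> place at 4.
Table: [195, 430, 509, ., 338, ., ., ., 879, 489, 607, ., .]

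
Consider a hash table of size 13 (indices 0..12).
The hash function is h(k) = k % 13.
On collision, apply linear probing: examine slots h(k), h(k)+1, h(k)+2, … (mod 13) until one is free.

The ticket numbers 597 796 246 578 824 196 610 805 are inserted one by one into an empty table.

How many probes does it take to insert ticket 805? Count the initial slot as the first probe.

6

597: h=12 -> slot 12
796: h=3 -> slot 3
246: h=12, probe 12,0 -> slot 0
578: h=6 -> slot 6
824: h=5 -> slot 5
196: h=1 -> slot 1
610: h=12, probe 12,0,1,2 -> slot 2
805: h=12, probe 12,0,1,2,3,4 -> slot 4
Table: [246, 196, 610, 796, 805, 824, 578, ∅, ∅, ∅, ∅, ∅, 597]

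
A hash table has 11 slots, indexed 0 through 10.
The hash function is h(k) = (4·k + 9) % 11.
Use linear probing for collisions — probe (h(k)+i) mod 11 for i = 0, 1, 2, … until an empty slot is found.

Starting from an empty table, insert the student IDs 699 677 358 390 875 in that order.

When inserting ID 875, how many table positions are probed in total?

Insert 699: h=0, slot 0 empty → index 0.
Insert 677: h=0, slot 0 occupied → index 1.
Insert 358: h=0, slots 0,1 occupied → index 2.
Insert 390: h=7, slot 7 empty → index 7.
Insert 875: h=0, slots 0,1,2 occupied → index 3.
Table: [699, 677, 358, 875, _, _, _, 390, _, _, _]

4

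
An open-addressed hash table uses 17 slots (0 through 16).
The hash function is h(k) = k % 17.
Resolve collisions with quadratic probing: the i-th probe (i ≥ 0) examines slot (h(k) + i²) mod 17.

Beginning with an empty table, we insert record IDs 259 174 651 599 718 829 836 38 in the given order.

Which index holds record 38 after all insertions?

259: h=4 -> slot 4
174: h=4, probe 4,5 -> slot 5
651: h=5, probe 5,6 -> slot 6
599: h=4, probe 4,5,8 -> slot 8
718: h=4, probe 4,5,8,13 -> slot 13
829: h=13, probe 13,14 -> slot 14
836: h=3 -> slot 3
38: h=4, probe 4,5,8,13,3,12 -> slot 12
Table: [∅, ∅, ∅, 836, 259, 174, 651, ∅, 599, ∅, ∅, ∅, 38, 718, 829, ∅, ∅]

12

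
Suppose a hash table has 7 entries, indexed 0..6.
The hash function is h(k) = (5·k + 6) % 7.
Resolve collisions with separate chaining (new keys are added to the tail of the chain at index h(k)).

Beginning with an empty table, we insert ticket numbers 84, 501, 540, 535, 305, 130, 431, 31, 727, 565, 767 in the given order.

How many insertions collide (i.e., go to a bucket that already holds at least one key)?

Insert 84: h=6, bucket 6 empty → new chain.
Insert 501: h=5, bucket 5 empty → new chain.
Insert 540: h=4, bucket 4 empty → new chain.
Insert 535: h=0, bucket 0 empty → new chain.
Insert 305: h=5, bucket 5 nonempty → append to chain.
Insert 130: h=5, bucket 5 nonempty → append to chain.
Insert 431: h=5, bucket 5 nonempty → append to chain.
Insert 31: h=0, bucket 0 nonempty → append to chain.
Insert 727: h=1, bucket 1 empty → new chain.
Insert 565: h=3, bucket 3 empty → new chain.
Insert 767: h=5, bucket 5 nonempty → append to chain.
Final buckets:
0: 535 -> 31
1: 727
2: —
3: 565
4: 540
5: 501 -> 305 -> 130 -> 431 -> 767
6: 84

5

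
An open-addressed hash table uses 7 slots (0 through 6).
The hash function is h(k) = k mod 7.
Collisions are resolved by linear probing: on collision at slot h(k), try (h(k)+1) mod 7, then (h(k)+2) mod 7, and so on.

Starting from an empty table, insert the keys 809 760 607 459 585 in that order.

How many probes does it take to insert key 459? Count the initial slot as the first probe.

4

Insert 809: h=4, slot 4 empty → index 4.
Insert 760: h=4, slot 4 occupied → index 5.
Insert 607: h=5, slot 5 occupied → index 6.
Insert 459: h=4, slots 4,5,6 occupied → index 0.
Insert 585: h=4, slots 4,5,6,0 occupied → index 1.
Table: [459, 585, —, —, 809, 760, 607]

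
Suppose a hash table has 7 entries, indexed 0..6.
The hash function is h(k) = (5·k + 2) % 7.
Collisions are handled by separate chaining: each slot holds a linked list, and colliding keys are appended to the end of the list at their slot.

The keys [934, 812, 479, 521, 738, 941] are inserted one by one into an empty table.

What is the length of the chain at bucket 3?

934 → bucket 3
812 → bucket 2
479 → bucket 3 (collision)
521 → bucket 3 (collision)
738 → bucket 3 (collision)
941 → bucket 3 (collision)
Final buckets:
0: .
1: .
2: 812
3: 934 -> 479 -> 521 -> 738 -> 941
4: .
5: .
6: .

5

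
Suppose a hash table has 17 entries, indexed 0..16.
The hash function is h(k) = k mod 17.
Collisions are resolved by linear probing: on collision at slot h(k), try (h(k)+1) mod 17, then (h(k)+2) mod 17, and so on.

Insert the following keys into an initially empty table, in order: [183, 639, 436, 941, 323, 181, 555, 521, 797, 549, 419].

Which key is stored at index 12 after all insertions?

181

183 hashes to 13; slot 13 is free → place at 13.
639 hashes to 10; slot 10 is free → place at 10.
436 hashes to 11; slot 11 is free → place at 11.
941 hashes to 6; slot 6 is free → place at 6.
323 hashes to 0; slot 0 is free → place at 0.
181 hashes to 11; 11 taken → place at 12.
555 hashes to 11; 11,12,13 taken → place at 14.
521 hashes to 11; 11,12,13,14 taken → place at 15.
797 hashes to 15; 15 taken → place at 16.
549 hashes to 5; slot 5 is free → place at 5.
419 hashes to 11; 11,12,13,14,15,16,0 taken → place at 1.
Table: [323, 419, ∅, ∅, ∅, 549, 941, ∅, ∅, ∅, 639, 436, 181, 183, 555, 521, 797]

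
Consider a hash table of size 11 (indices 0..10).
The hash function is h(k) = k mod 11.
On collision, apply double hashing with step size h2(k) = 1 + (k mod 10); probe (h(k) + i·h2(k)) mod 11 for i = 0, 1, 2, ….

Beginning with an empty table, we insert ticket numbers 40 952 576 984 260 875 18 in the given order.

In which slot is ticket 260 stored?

40 hashes to 7; slot 7 is free -> place at 7.
952 hashes to 6; slot 6 is free -> place at 6.
576 hashes to 4; slot 4 is free -> place at 4.
984 hashes to 5; slot 5 is free -> place at 5.
260 hashes to 7, h2=1; 7 taken -> place at 8.
875 hashes to 6, h2=6; 6 taken -> place at 1.
18 hashes to 7, h2=9; 7,5 taken -> place at 3.
Table: [_, 875, _, 18, 576, 984, 952, 40, 260, _, _]

8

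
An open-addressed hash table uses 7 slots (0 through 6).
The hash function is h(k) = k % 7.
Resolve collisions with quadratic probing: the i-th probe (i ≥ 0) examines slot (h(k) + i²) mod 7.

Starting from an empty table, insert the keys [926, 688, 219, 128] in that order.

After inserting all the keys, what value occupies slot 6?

219

Insert 926: h=2, slot 2 empty => index 2.
Insert 688: h=2, slot 2 occupied => index 3.
Insert 219: h=2, slots 2,3 occupied => index 6.
Insert 128: h=2, slots 2,3,6 occupied => index 4.
Table: [_, _, 926, 688, 128, _, 219]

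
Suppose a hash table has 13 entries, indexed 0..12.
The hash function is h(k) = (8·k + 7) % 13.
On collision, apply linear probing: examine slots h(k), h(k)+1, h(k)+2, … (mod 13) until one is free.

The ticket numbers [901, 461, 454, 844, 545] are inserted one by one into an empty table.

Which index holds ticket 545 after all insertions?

2

901: h=0 → slot 0
461: h=3 → slot 3
454: h=12 → slot 12
844: h=12, probe 12,0,1 → slot 1
545: h=12, probe 12,0,1,2 → slot 2
Table: [901, 844, 545, 461, _, _, _, _, _, _, _, _, 454]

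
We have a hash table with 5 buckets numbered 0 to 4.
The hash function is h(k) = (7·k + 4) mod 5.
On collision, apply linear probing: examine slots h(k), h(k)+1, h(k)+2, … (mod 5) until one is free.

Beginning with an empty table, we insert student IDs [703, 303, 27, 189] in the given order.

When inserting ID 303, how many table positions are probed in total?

2

703 hashes to 0; slot 0 is free → place at 0.
303 hashes to 0; 0 taken → place at 1.
27 hashes to 3; slot 3 is free → place at 3.
189 hashes to 2; slot 2 is free → place at 2.
Table: [703, 303, 189, 27, _]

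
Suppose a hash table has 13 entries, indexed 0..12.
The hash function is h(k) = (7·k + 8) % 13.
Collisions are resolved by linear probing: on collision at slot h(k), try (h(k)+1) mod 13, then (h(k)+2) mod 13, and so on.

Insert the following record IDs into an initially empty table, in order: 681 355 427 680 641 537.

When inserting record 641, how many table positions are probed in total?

681 hashes to 4; slot 4 is free -> place at 4.
355 hashes to 10; slot 10 is free -> place at 10.
427 hashes to 7; slot 7 is free -> place at 7.
680 hashes to 10; 10 taken -> place at 11.
641 hashes to 10; 10,11 taken -> place at 12.
537 hashes to 10; 10,11,12 taken -> place at 0.
Table: [537, -, -, -, 681, -, -, 427, -, -, 355, 680, 641]

3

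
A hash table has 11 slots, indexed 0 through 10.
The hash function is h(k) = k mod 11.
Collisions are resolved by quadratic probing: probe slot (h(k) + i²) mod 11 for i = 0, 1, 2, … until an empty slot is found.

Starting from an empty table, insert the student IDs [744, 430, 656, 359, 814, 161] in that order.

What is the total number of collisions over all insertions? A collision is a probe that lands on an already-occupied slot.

8

744 hashes to 7; slot 7 is free → place at 7.
430 hashes to 1; slot 1 is free → place at 1.
656 hashes to 7; 7 taken → place at 8.
359 hashes to 7; 7,8 taken → place at 0.
814 hashes to 0; 0,1 taken → place at 4.
161 hashes to 7; 7,8,0 taken → place at 5.
Table: [359, 430, -, -, 814, 161, -, 744, 656, -, -]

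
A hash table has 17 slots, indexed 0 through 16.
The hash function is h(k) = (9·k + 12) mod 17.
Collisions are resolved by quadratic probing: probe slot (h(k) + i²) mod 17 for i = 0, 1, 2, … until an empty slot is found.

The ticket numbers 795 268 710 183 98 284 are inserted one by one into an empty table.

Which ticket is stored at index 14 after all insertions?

795 hashes to 10; slot 10 is free => place at 10.
268 hashes to 10; 10 taken => place at 11.
710 hashes to 10; 10,11 taken => place at 14.
183 hashes to 10; 10,11,14 taken => place at 2.
98 hashes to 10; 10,11,14,2 taken => place at 9.
284 hashes to 1; slot 1 is free => place at 1.
Table: [—, 284, 183, —, —, —, —, —, —, 98, 795, 268, —, —, 710, —, —]

710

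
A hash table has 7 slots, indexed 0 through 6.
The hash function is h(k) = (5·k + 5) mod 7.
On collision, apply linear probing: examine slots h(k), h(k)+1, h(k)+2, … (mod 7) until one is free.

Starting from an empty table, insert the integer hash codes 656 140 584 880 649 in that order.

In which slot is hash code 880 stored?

3

Insert 656: h=2, slot 2 empty → index 2.
Insert 140: h=5, slot 5 empty → index 5.
Insert 584: h=6, slot 6 empty → index 6.
Insert 880: h=2, slot 2 occupied → index 3.
Insert 649: h=2, slots 2,3 occupied → index 4.
Table: [—, —, 656, 880, 649, 140, 584]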